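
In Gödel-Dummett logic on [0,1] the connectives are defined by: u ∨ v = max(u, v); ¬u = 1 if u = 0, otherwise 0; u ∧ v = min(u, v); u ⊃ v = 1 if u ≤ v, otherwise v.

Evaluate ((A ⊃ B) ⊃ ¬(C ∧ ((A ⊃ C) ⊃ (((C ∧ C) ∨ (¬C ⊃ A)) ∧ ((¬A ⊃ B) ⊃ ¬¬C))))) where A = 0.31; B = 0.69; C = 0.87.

(A ⊃ B): 0.31 ≤ 0.69, so result = 1
(A ⊃ C): 0.31 ≤ 0.87, so result = 1
(C ∧ C) = min(0.87, 0.87) = 0.87
¬C: Gödel ¬ of 0.87 = 0 (operand ≠ 0)
(¬C ⊃ A): 0 ≤ 0.31, so result = 1
((C ∧ C) ∨ (¬C ⊃ A)) = max(0.87, 1) = 1
¬A: Gödel ¬ of 0.31 = 0 (operand ≠ 0)
(¬A ⊃ B): 0 ≤ 0.69, so result = 1
¬C: Gödel ¬ of 0.87 = 0 (operand ≠ 0)
¬¬C: Gödel ¬ of 0 = 1 (operand is 0)
((¬A ⊃ B) ⊃ ¬¬C): 1 ≤ 1, so result = 1
(((C ∧ C) ∨ (¬C ⊃ A)) ∧ ((¬A ⊃ B) ⊃ ¬¬C)) = min(1, 1) = 1
((A ⊃ C) ⊃ (((C ∧ C) ∨ (¬C ⊃ A)) ∧ ((¬A ⊃ B) ⊃ ¬¬C))): 1 ≤ 1, so result = 1
(C ∧ ((A ⊃ C) ⊃ (((C ∧ C) ∨ (¬C ⊃ A)) ∧ ((¬A ⊃ B) ⊃ ¬¬C)))) = min(0.87, 1) = 0.87
¬(C ∧ ((A ⊃ C) ⊃ (((C ∧ C) ∨ (¬C ⊃ A)) ∧ ((¬A ⊃ B) ⊃ ¬¬C)))): Gödel ¬ of 0.87 = 0 (operand ≠ 0)
((A ⊃ B) ⊃ ¬(C ∧ ((A ⊃ C) ⊃ (((C ∧ C) ∨ (¬C ⊃ A)) ∧ ((¬A ⊃ B) ⊃ ¬¬C))))): 1 > 0, so result = 0

0.00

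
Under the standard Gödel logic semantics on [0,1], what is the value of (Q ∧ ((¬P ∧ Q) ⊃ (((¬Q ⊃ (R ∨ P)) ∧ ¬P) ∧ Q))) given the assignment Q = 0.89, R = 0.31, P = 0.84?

0.89

¬P: Gödel ¬ of 0.84 = 0 (operand ≠ 0)
(¬P ∧ Q) = min(0, 0.89) = 0
¬Q: Gödel ¬ of 0.89 = 0 (operand ≠ 0)
(R ∨ P) = max(0.31, 0.84) = 0.84
(¬Q ⊃ (R ∨ P)): 0 ≤ 0.84, so result = 1
¬P: Gödel ¬ of 0.84 = 0 (operand ≠ 0)
((¬Q ⊃ (R ∨ P)) ∧ ¬P) = min(1, 0) = 0
(((¬Q ⊃ (R ∨ P)) ∧ ¬P) ∧ Q) = min(0, 0.89) = 0
((¬P ∧ Q) ⊃ (((¬Q ⊃ (R ∨ P)) ∧ ¬P) ∧ Q)): 0 ≤ 0, so result = 1
(Q ∧ ((¬P ∧ Q) ⊃ (((¬Q ⊃ (R ∨ P)) ∧ ¬P) ∧ Q))) = min(0.89, 1) = 0.89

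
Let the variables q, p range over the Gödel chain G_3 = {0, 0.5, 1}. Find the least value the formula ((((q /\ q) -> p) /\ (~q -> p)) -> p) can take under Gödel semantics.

0.50

The minimum is attained at q = 0.5, p = 0.5:
  (q /\ q) = min(0.5, 0.5) = 0.5
  ((q /\ q) -> p): 0.5 ≤ 0.5, so result = 1
  ~q: Gödel ¬ of 0.5 = 0 (operand ≠ 0)
  (~q -> p): 0 ≤ 0.5, so result = 1
  (((q /\ q) -> p) /\ (~q -> p)) = min(1, 1) = 1
  ((((q /\ q) -> p) /\ (~q -> p)) -> p): 1 > 0.5, so result = 0.5
Checking all 9 assignments confirms none give a value below 0.50.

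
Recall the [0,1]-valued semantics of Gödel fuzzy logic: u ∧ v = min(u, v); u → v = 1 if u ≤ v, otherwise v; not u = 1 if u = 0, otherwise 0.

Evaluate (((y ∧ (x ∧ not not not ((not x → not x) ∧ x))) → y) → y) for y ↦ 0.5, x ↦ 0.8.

0.50

not x: Gödel ¬ of 0.8 = 0 (operand ≠ 0)
not x: Gödel ¬ of 0.8 = 0 (operand ≠ 0)
(not x → not x): 0 ≤ 0, so result = 1
((not x → not x) ∧ x) = min(1, 0.8) = 0.8
not ((not x → not x) ∧ x): Gödel ¬ of 0.8 = 0 (operand ≠ 0)
not not ((not x → not x) ∧ x): Gödel ¬ of 0 = 1 (operand is 0)
not not not ((not x → not x) ∧ x): Gödel ¬ of 1 = 0 (operand ≠ 0)
(x ∧ not not not ((not x → not x) ∧ x)) = min(0.8, 0) = 0
(y ∧ (x ∧ not not not ((not x → not x) ∧ x))) = min(0.5, 0) = 0
((y ∧ (x ∧ not not not ((not x → not x) ∧ x))) → y): 0 ≤ 0.5, so result = 1
(((y ∧ (x ∧ not not not ((not x → not x) ∧ x))) → y) → y): 1 > 0.5, so result = 0.5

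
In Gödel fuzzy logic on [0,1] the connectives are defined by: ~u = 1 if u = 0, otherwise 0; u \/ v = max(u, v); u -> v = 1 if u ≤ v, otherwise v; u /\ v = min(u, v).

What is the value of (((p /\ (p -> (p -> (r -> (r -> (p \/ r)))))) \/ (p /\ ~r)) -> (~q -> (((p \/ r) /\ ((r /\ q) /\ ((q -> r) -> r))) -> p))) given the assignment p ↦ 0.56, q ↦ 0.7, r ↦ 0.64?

1.00

(p \/ r) = max(0.56, 0.64) = 0.64
(r -> (p \/ r)): 0.64 ≤ 0.64, so result = 1
(r -> (r -> (p \/ r))): 0.64 ≤ 1, so result = 1
(p -> (r -> (r -> (p \/ r)))): 0.56 ≤ 1, so result = 1
(p -> (p -> (r -> (r -> (p \/ r))))): 0.56 ≤ 1, so result = 1
(p /\ (p -> (p -> (r -> (r -> (p \/ r)))))) = min(0.56, 1) = 0.56
~r: Gödel ¬ of 0.64 = 0 (operand ≠ 0)
(p /\ ~r) = min(0.56, 0) = 0
((p /\ (p -> (p -> (r -> (r -> (p \/ r)))))) \/ (p /\ ~r)) = max(0.56, 0) = 0.56
~q: Gödel ¬ of 0.7 = 0 (operand ≠ 0)
(p \/ r) = max(0.56, 0.64) = 0.64
(r /\ q) = min(0.64, 0.7) = 0.64
(q -> r): 0.7 > 0.64, so result = 0.64
((q -> r) -> r): 0.64 ≤ 0.64, so result = 1
((r /\ q) /\ ((q -> r) -> r)) = min(0.64, 1) = 0.64
((p \/ r) /\ ((r /\ q) /\ ((q -> r) -> r))) = min(0.64, 0.64) = 0.64
(((p \/ r) /\ ((r /\ q) /\ ((q -> r) -> r))) -> p): 0.64 > 0.56, so result = 0.56
(~q -> (((p \/ r) /\ ((r /\ q) /\ ((q -> r) -> r))) -> p)): 0 ≤ 0.56, so result = 1
(((p /\ (p -> (p -> (r -> (r -> (p \/ r)))))) \/ (p /\ ~r)) -> (~q -> (((p \/ r) /\ ((r /\ q) /\ ((q -> r) -> r))) -> p))): 0.56 ≤ 1, so result = 1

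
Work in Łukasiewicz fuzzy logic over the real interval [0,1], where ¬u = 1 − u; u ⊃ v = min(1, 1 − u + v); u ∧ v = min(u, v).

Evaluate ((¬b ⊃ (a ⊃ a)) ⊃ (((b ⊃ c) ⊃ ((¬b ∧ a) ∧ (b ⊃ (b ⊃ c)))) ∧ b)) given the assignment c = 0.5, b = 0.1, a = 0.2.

¬b: Łukasiewicz ¬ gives 1 − 0.1 = 0.9
(a ⊃ a): min(1, 1 − 0.2 + 0.2) = 1
(¬b ⊃ (a ⊃ a)): min(1, 1 − 0.9 + 1) = 1
(b ⊃ c): min(1, 1 − 0.1 + 0.5) = 1
¬b: Łukasiewicz ¬ gives 1 − 0.1 = 0.9
(¬b ∧ a) = min(0.9, 0.2) = 0.2
(b ⊃ c): min(1, 1 − 0.1 + 0.5) = 1
(b ⊃ (b ⊃ c)): min(1, 1 − 0.1 + 1) = 1
((¬b ∧ a) ∧ (b ⊃ (b ⊃ c))) = min(0.2, 1) = 0.2
((b ⊃ c) ⊃ ((¬b ∧ a) ∧ (b ⊃ (b ⊃ c)))): min(1, 1 − 1 + 0.2) = 0.2
(((b ⊃ c) ⊃ ((¬b ∧ a) ∧ (b ⊃ (b ⊃ c)))) ∧ b) = min(0.2, 0.1) = 0.1
((¬b ⊃ (a ⊃ a)) ⊃ (((b ⊃ c) ⊃ ((¬b ∧ a) ∧ (b ⊃ (b ⊃ c)))) ∧ b)): min(1, 1 − 1 + 0.1) = 0.1

0.10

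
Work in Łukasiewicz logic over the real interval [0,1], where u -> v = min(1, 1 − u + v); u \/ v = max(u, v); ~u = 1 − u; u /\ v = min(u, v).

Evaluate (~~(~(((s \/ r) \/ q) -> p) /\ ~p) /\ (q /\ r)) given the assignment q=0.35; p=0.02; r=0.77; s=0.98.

(s \/ r) = max(0.98, 0.77) = 0.98
((s \/ r) \/ q) = max(0.98, 0.35) = 0.98
(((s \/ r) \/ q) -> p): min(1, 1 − 0.98 + 0.02) = 0.04
~(((s \/ r) \/ q) -> p): Łukasiewicz ¬ gives 1 − 0.04 = 0.96
~p: Łukasiewicz ¬ gives 1 − 0.02 = 0.98
(~(((s \/ r) \/ q) -> p) /\ ~p) = min(0.96, 0.98) = 0.96
~(~(((s \/ r) \/ q) -> p) /\ ~p): Łukasiewicz ¬ gives 1 − 0.96 = 0.04
~~(~(((s \/ r) \/ q) -> p) /\ ~p): Łukasiewicz ¬ gives 1 − 0.04 = 0.96
(q /\ r) = min(0.35, 0.77) = 0.35
(~~(~(((s \/ r) \/ q) -> p) /\ ~p) /\ (q /\ r)) = min(0.96, 0.35) = 0.35

0.35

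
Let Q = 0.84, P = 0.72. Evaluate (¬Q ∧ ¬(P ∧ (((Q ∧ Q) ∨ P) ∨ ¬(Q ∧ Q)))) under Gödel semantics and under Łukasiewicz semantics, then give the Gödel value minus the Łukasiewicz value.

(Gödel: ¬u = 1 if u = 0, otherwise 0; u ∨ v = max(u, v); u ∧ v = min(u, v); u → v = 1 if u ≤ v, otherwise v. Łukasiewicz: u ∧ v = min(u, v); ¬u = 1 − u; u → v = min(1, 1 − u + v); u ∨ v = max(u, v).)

Gödel evaluation:
  ¬Q: Gödel ¬ of 0.84 = 0 (operand ≠ 0)
  (Q ∧ Q) = min(0.84, 0.84) = 0.84
  ((Q ∧ Q) ∨ P) = max(0.84, 0.72) = 0.84
  (Q ∧ Q) = min(0.84, 0.84) = 0.84
  ¬(Q ∧ Q): Gödel ¬ of 0.84 = 0 (operand ≠ 0)
  (((Q ∧ Q) ∨ P) ∨ ¬(Q ∧ Q)) = max(0.84, 0) = 0.84
  (P ∧ (((Q ∧ Q) ∨ P) ∨ ¬(Q ∧ Q))) = min(0.72, 0.84) = 0.72
  ¬(P ∧ (((Q ∧ Q) ∨ P) ∨ ¬(Q ∧ Q))): Gödel ¬ of 0.72 = 0 (operand ≠ 0)
  (¬Q ∧ ¬(P ∧ (((Q ∧ Q) ∨ P) ∨ ¬(Q ∧ Q)))) = min(0, 0) = 0
  Gödel value = 0
Łukasiewicz evaluation:
  ¬Q: Łukasiewicz ¬ gives 1 − 0.84 = 0.16
  (Q ∧ Q) = min(0.84, 0.84) = 0.84
  ((Q ∧ Q) ∨ P) = max(0.84, 0.72) = 0.84
  (Q ∧ Q) = min(0.84, 0.84) = 0.84
  ¬(Q ∧ Q): Łukasiewicz ¬ gives 1 − 0.84 = 0.16
  (((Q ∧ Q) ∨ P) ∨ ¬(Q ∧ Q)) = max(0.84, 0.16) = 0.84
  (P ∧ (((Q ∧ Q) ∨ P) ∨ ¬(Q ∧ Q))) = min(0.72, 0.84) = 0.72
  ¬(P ∧ (((Q ∧ Q) ∨ P) ∨ ¬(Q ∧ Q))): Łukasiewicz ¬ gives 1 − 0.72 = 0.28
  (¬Q ∧ ¬(P ∧ (((Q ∧ Q) ∨ P) ∨ ¬(Q ∧ Q)))) = min(0.16, 0.28) = 0.16
  Łukasiewicz value = 0.16
Difference: 0 − 0.16 = -0.16

-0.16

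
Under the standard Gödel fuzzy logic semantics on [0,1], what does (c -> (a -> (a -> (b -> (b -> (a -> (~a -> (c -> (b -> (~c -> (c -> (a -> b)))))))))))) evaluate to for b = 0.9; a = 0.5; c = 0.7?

~a: Gödel ¬ of 0.5 = 0 (operand ≠ 0)
~c: Gödel ¬ of 0.7 = 0 (operand ≠ 0)
(a -> b): 0.5 ≤ 0.9, so result = 1
(c -> (a -> b)): 0.7 ≤ 1, so result = 1
(~c -> (c -> (a -> b))): 0 ≤ 1, so result = 1
(b -> (~c -> (c -> (a -> b)))): 0.9 ≤ 1, so result = 1
(c -> (b -> (~c -> (c -> (a -> b))))): 0.7 ≤ 1, so result = 1
(~a -> (c -> (b -> (~c -> (c -> (a -> b)))))): 0 ≤ 1, so result = 1
(a -> (~a -> (c -> (b -> (~c -> (c -> (a -> b))))))): 0.5 ≤ 1, so result = 1
(b -> (a -> (~a -> (c -> (b -> (~c -> (c -> (a -> b)))))))): 0.9 ≤ 1, so result = 1
(b -> (b -> (a -> (~a -> (c -> (b -> (~c -> (c -> (a -> b))))))))): 0.9 ≤ 1, so result = 1
(a -> (b -> (b -> (a -> (~a -> (c -> (b -> (~c -> (c -> (a -> b)))))))))): 0.5 ≤ 1, so result = 1
(a -> (a -> (b -> (b -> (a -> (~a -> (c -> (b -> (~c -> (c -> (a -> b))))))))))): 0.5 ≤ 1, so result = 1
(c -> (a -> (a -> (b -> (b -> (a -> (~a -> (c -> (b -> (~c -> (c -> (a -> b)))))))))))): 0.7 ≤ 1, so result = 1

1.00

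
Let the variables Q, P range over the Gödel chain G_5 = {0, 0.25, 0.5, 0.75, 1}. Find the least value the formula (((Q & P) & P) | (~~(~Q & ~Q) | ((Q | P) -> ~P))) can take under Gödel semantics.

The minimum is attained at Q = 0.25, P = 0.25:
  (Q & P) = min(0.25, 0.25) = 0.25
  ((Q & P) & P) = min(0.25, 0.25) = 0.25
  ~Q: Gödel ¬ of 0.25 = 0 (operand ≠ 0)
  ~Q: Gödel ¬ of 0.25 = 0 (operand ≠ 0)
  (~Q & ~Q) = min(0, 0) = 0
  ~(~Q & ~Q): Gödel ¬ of 0 = 1 (operand is 0)
  ~~(~Q & ~Q): Gödel ¬ of 1 = 0 (operand ≠ 0)
  (Q | P) = max(0.25, 0.25) = 0.25
  ~P: Gödel ¬ of 0.25 = 0 (operand ≠ 0)
  ((Q | P) -> ~P): 0.25 > 0, so result = 0
  (~~(~Q & ~Q) | ((Q | P) -> ~P)) = max(0, 0) = 0
  (((Q & P) & P) | (~~(~Q & ~Q) | ((Q | P) -> ~P))) = max(0.25, 0) = 0.25
Checking all 25 assignments confirms none give a value below 0.25.

0.25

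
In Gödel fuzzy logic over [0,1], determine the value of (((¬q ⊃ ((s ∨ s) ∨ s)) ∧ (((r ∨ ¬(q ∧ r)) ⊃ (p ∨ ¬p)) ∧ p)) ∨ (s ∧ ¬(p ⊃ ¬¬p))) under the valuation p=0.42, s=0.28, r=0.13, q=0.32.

¬q: Gödel ¬ of 0.32 = 0 (operand ≠ 0)
(s ∨ s) = max(0.28, 0.28) = 0.28
((s ∨ s) ∨ s) = max(0.28, 0.28) = 0.28
(¬q ⊃ ((s ∨ s) ∨ s)): 0 ≤ 0.28, so result = 1
(q ∧ r) = min(0.32, 0.13) = 0.13
¬(q ∧ r): Gödel ¬ of 0.13 = 0 (operand ≠ 0)
(r ∨ ¬(q ∧ r)) = max(0.13, 0) = 0.13
¬p: Gödel ¬ of 0.42 = 0 (operand ≠ 0)
(p ∨ ¬p) = max(0.42, 0) = 0.42
((r ∨ ¬(q ∧ r)) ⊃ (p ∨ ¬p)): 0.13 ≤ 0.42, so result = 1
(((r ∨ ¬(q ∧ r)) ⊃ (p ∨ ¬p)) ∧ p) = min(1, 0.42) = 0.42
((¬q ⊃ ((s ∨ s) ∨ s)) ∧ (((r ∨ ¬(q ∧ r)) ⊃ (p ∨ ¬p)) ∧ p)) = min(1, 0.42) = 0.42
¬p: Gödel ¬ of 0.42 = 0 (operand ≠ 0)
¬¬p: Gödel ¬ of 0 = 1 (operand is 0)
(p ⊃ ¬¬p): 0.42 ≤ 1, so result = 1
¬(p ⊃ ¬¬p): Gödel ¬ of 1 = 0 (operand ≠ 0)
(s ∧ ¬(p ⊃ ¬¬p)) = min(0.28, 0) = 0
(((¬q ⊃ ((s ∨ s) ∨ s)) ∧ (((r ∨ ¬(q ∧ r)) ⊃ (p ∨ ¬p)) ∧ p)) ∨ (s ∧ ¬(p ⊃ ¬¬p))) = max(0.42, 0) = 0.42

0.42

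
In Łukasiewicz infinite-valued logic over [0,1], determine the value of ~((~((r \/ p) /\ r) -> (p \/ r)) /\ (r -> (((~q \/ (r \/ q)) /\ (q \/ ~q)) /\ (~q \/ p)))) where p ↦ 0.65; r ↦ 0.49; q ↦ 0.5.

0.00

(r \/ p) = max(0.49, 0.65) = 0.65
((r \/ p) /\ r) = min(0.65, 0.49) = 0.49
~((r \/ p) /\ r): Łukasiewicz ¬ gives 1 − 0.49 = 0.51
(p \/ r) = max(0.65, 0.49) = 0.65
(~((r \/ p) /\ r) -> (p \/ r)): min(1, 1 − 0.51 + 0.65) = 1
~q: Łukasiewicz ¬ gives 1 − 0.5 = 0.5
(r \/ q) = max(0.49, 0.5) = 0.5
(~q \/ (r \/ q)) = max(0.5, 0.5) = 0.5
~q: Łukasiewicz ¬ gives 1 − 0.5 = 0.5
(q \/ ~q) = max(0.5, 0.5) = 0.5
((~q \/ (r \/ q)) /\ (q \/ ~q)) = min(0.5, 0.5) = 0.5
~q: Łukasiewicz ¬ gives 1 − 0.5 = 0.5
(~q \/ p) = max(0.5, 0.65) = 0.65
(((~q \/ (r \/ q)) /\ (q \/ ~q)) /\ (~q \/ p)) = min(0.5, 0.65) = 0.5
(r -> (((~q \/ (r \/ q)) /\ (q \/ ~q)) /\ (~q \/ p))): min(1, 1 − 0.49 + 0.5) = 1
((~((r \/ p) /\ r) -> (p \/ r)) /\ (r -> (((~q \/ (r \/ q)) /\ (q \/ ~q)) /\ (~q \/ p)))) = min(1, 1) = 1
~((~((r \/ p) /\ r) -> (p \/ r)) /\ (r -> (((~q \/ (r \/ q)) /\ (q \/ ~q)) /\ (~q \/ p)))): Łukasiewicz ¬ gives 1 − 1 = 0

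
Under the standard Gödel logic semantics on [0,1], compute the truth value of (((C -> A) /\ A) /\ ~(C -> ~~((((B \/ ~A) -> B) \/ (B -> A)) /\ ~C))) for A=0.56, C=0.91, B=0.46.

(C -> A): 0.91 > 0.56, so result = 0.56
((C -> A) /\ A) = min(0.56, 0.56) = 0.56
~A: Gödel ¬ of 0.56 = 0 (operand ≠ 0)
(B \/ ~A) = max(0.46, 0) = 0.46
((B \/ ~A) -> B): 0.46 ≤ 0.46, so result = 1
(B -> A): 0.46 ≤ 0.56, so result = 1
(((B \/ ~A) -> B) \/ (B -> A)) = max(1, 1) = 1
~C: Gödel ¬ of 0.91 = 0 (operand ≠ 0)
((((B \/ ~A) -> B) \/ (B -> A)) /\ ~C) = min(1, 0) = 0
~((((B \/ ~A) -> B) \/ (B -> A)) /\ ~C): Gödel ¬ of 0 = 1 (operand is 0)
~~((((B \/ ~A) -> B) \/ (B -> A)) /\ ~C): Gödel ¬ of 1 = 0 (operand ≠ 0)
(C -> ~~((((B \/ ~A) -> B) \/ (B -> A)) /\ ~C)): 0.91 > 0, so result = 0
~(C -> ~~((((B \/ ~A) -> B) \/ (B -> A)) /\ ~C)): Gödel ¬ of 0 = 1 (operand is 0)
(((C -> A) /\ A) /\ ~(C -> ~~((((B \/ ~A) -> B) \/ (B -> A)) /\ ~C))) = min(0.56, 1) = 0.56

0.56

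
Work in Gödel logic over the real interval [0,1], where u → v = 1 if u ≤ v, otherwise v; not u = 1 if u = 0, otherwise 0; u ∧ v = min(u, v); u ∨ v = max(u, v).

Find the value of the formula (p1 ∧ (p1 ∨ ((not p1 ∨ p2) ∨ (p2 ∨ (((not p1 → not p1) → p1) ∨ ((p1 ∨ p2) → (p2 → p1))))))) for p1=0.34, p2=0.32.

0.34

not p1: Gödel ¬ of 0.34 = 0 (operand ≠ 0)
(not p1 ∨ p2) = max(0, 0.32) = 0.32
not p1: Gödel ¬ of 0.34 = 0 (operand ≠ 0)
not p1: Gödel ¬ of 0.34 = 0 (operand ≠ 0)
(not p1 → not p1): 0 ≤ 0, so result = 1
((not p1 → not p1) → p1): 1 > 0.34, so result = 0.34
(p1 ∨ p2) = max(0.34, 0.32) = 0.34
(p2 → p1): 0.32 ≤ 0.34, so result = 1
((p1 ∨ p2) → (p2 → p1)): 0.34 ≤ 1, so result = 1
(((not p1 → not p1) → p1) ∨ ((p1 ∨ p2) → (p2 → p1))) = max(0.34, 1) = 1
(p2 ∨ (((not p1 → not p1) → p1) ∨ ((p1 ∨ p2) → (p2 → p1)))) = max(0.32, 1) = 1
((not p1 ∨ p2) ∨ (p2 ∨ (((not p1 → not p1) → p1) ∨ ((p1 ∨ p2) → (p2 → p1))))) = max(0.32, 1) = 1
(p1 ∨ ((not p1 ∨ p2) ∨ (p2 ∨ (((not p1 → not p1) → p1) ∨ ((p1 ∨ p2) → (p2 → p1)))))) = max(0.34, 1) = 1
(p1 ∧ (p1 ∨ ((not p1 ∨ p2) ∨ (p2 ∨ (((not p1 → not p1) → p1) ∨ ((p1 ∨ p2) → (p2 → p1))))))) = min(0.34, 1) = 0.34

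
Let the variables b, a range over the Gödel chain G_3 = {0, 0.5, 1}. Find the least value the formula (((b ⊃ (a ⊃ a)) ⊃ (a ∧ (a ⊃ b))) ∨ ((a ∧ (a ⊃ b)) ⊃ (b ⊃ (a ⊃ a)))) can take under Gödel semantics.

Every assignment gives 1. For instance at b = 0, a = 0:
  (a ⊃ a): 0 ≤ 0, so result = 1
  (b ⊃ (a ⊃ a)): 0 ≤ 1, so result = 1
  (a ⊃ b): 0 ≤ 0, so result = 1
  (a ∧ (a ⊃ b)) = min(0, 1) = 0
  ((b ⊃ (a ⊃ a)) ⊃ (a ∧ (a ⊃ b))): 1 > 0, so result = 0
  (a ⊃ b): 0 ≤ 0, so result = 1
  (a ∧ (a ⊃ b)) = min(0, 1) = 0
  (a ⊃ a): 0 ≤ 0, so result = 1
  (b ⊃ (a ⊃ a)): 0 ≤ 1, so result = 1
  ((a ∧ (a ⊃ b)) ⊃ (b ⊃ (a ⊃ a))): 0 ≤ 1, so result = 1
  (((b ⊃ (a ⊃ a)) ⊃ (a ∧ (a ⊃ b))) ∨ ((a ∧ (a ⊃ b)) ⊃ (b ⊃ (a ⊃ a)))) = max(0, 1) = 1
All 9 assignments give value 1 — the formula is a G_3-tautology.

1.00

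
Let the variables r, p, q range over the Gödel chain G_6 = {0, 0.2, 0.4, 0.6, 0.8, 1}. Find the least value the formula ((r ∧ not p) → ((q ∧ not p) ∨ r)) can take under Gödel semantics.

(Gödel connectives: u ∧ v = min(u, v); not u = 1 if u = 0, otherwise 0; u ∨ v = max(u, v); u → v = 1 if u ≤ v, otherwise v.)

Every assignment gives 1. For instance at r = 0, p = 0, q = 0:
  not p: Gödel ¬ of 0 = 1 (operand is 0)
  (r ∧ not p) = min(0, 1) = 0
  not p: Gödel ¬ of 0 = 1 (operand is 0)
  (q ∧ not p) = min(0, 1) = 0
  ((q ∧ not p) ∨ r) = max(0, 0) = 0
  ((r ∧ not p) → ((q ∧ not p) ∨ r)): 0 ≤ 0, so result = 1
All 216 assignments give value 1 — the formula is a G_6-tautology.

1.00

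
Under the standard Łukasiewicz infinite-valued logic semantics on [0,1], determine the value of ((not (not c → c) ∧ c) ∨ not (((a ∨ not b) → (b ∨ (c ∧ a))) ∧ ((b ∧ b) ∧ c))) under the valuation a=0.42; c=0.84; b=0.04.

0.96

not c: Łukasiewicz ¬ gives 1 − 0.84 = 0.16
(not c → c): min(1, 1 − 0.16 + 0.84) = 1
not (not c → c): Łukasiewicz ¬ gives 1 − 1 = 0
(not (not c → c) ∧ c) = min(0, 0.84) = 0
not b: Łukasiewicz ¬ gives 1 − 0.04 = 0.96
(a ∨ not b) = max(0.42, 0.96) = 0.96
(c ∧ a) = min(0.84, 0.42) = 0.42
(b ∨ (c ∧ a)) = max(0.04, 0.42) = 0.42
((a ∨ not b) → (b ∨ (c ∧ a))): min(1, 1 − 0.96 + 0.42) = 0.46
(b ∧ b) = min(0.04, 0.04) = 0.04
((b ∧ b) ∧ c) = min(0.04, 0.84) = 0.04
(((a ∨ not b) → (b ∨ (c ∧ a))) ∧ ((b ∧ b) ∧ c)) = min(0.46, 0.04) = 0.04
not (((a ∨ not b) → (b ∨ (c ∧ a))) ∧ ((b ∧ b) ∧ c)): Łukasiewicz ¬ gives 1 − 0.04 = 0.96
((not (not c → c) ∧ c) ∨ not (((a ∨ not b) → (b ∨ (c ∧ a))) ∧ ((b ∧ b) ∧ c))) = max(0, 0.96) = 0.96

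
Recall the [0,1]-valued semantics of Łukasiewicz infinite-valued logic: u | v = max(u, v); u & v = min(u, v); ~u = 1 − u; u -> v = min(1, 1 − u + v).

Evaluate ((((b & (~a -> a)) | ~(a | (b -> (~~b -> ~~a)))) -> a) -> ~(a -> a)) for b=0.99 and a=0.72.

~a: Łukasiewicz ¬ gives 1 − 0.72 = 0.28
(~a -> a): min(1, 1 − 0.28 + 0.72) = 1
(b & (~a -> a)) = min(0.99, 1) = 0.99
~b: Łukasiewicz ¬ gives 1 − 0.99 = 0.01
~~b: Łukasiewicz ¬ gives 1 − 0.01 = 0.99
~a: Łukasiewicz ¬ gives 1 − 0.72 = 0.28
~~a: Łukasiewicz ¬ gives 1 − 0.28 = 0.72
(~~b -> ~~a): min(1, 1 − 0.99 + 0.72) = 0.73
(b -> (~~b -> ~~a)): min(1, 1 − 0.99 + 0.73) = 0.74
(a | (b -> (~~b -> ~~a))) = max(0.72, 0.74) = 0.74
~(a | (b -> (~~b -> ~~a))): Łukasiewicz ¬ gives 1 − 0.74 = 0.26
((b & (~a -> a)) | ~(a | (b -> (~~b -> ~~a)))) = max(0.99, 0.26) = 0.99
(((b & (~a -> a)) | ~(a | (b -> (~~b -> ~~a)))) -> a): min(1, 1 − 0.99 + 0.72) = 0.73
(a -> a): min(1, 1 − 0.72 + 0.72) = 1
~(a -> a): Łukasiewicz ¬ gives 1 − 1 = 0
((((b & (~a -> a)) | ~(a | (b -> (~~b -> ~~a)))) -> a) -> ~(a -> a)): min(1, 1 − 0.73 + 0) = 0.27

0.27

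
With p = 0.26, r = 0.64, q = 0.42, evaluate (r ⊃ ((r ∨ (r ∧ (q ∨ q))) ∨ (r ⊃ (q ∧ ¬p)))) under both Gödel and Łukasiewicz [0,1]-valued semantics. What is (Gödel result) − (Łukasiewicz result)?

Gödel evaluation:
  (q ∨ q) = max(0.42, 0.42) = 0.42
  (r ∧ (q ∨ q)) = min(0.64, 0.42) = 0.42
  (r ∨ (r ∧ (q ∨ q))) = max(0.64, 0.42) = 0.64
  ¬p: Gödel ¬ of 0.26 = 0 (operand ≠ 0)
  (q ∧ ¬p) = min(0.42, 0) = 0
  (r ⊃ (q ∧ ¬p)): 0.64 > 0, so result = 0
  ((r ∨ (r ∧ (q ∨ q))) ∨ (r ⊃ (q ∧ ¬p))) = max(0.64, 0) = 0.64
  (r ⊃ ((r ∨ (r ∧ (q ∨ q))) ∨ (r ⊃ (q ∧ ¬p)))): 0.64 ≤ 0.64, so result = 1
  Gödel value = 1
Łukasiewicz evaluation:
  (q ∨ q) = max(0.42, 0.42) = 0.42
  (r ∧ (q ∨ q)) = min(0.64, 0.42) = 0.42
  (r ∨ (r ∧ (q ∨ q))) = max(0.64, 0.42) = 0.64
  ¬p: Łukasiewicz ¬ gives 1 − 0.26 = 0.74
  (q ∧ ¬p) = min(0.42, 0.74) = 0.42
  (r ⊃ (q ∧ ¬p)): min(1, 1 − 0.64 + 0.42) = 0.78
  ((r ∨ (r ∧ (q ∨ q))) ∨ (r ⊃ (q ∧ ¬p))) = max(0.64, 0.78) = 0.78
  (r ⊃ ((r ∨ (r ∧ (q ∨ q))) ∨ (r ⊃ (q ∧ ¬p)))): min(1, 1 − 0.64 + 0.78) = 1
  Łukasiewicz value = 1
Difference: 1 − 1 = 0.00

0.00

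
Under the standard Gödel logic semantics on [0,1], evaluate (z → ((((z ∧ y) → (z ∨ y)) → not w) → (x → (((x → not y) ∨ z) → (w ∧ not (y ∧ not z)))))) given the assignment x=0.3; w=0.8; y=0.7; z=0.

(z ∧ y) = min(0, 0.7) = 0
(z ∨ y) = max(0, 0.7) = 0.7
((z ∧ y) → (z ∨ y)): 0 ≤ 0.7, so result = 1
not w: Gödel ¬ of 0.8 = 0 (operand ≠ 0)
(((z ∧ y) → (z ∨ y)) → not w): 1 > 0, so result = 0
not y: Gödel ¬ of 0.7 = 0 (operand ≠ 0)
(x → not y): 0.3 > 0, so result = 0
((x → not y) ∨ z) = max(0, 0) = 0
not z: Gödel ¬ of 0 = 1 (operand is 0)
(y ∧ not z) = min(0.7, 1) = 0.7
not (y ∧ not z): Gödel ¬ of 0.7 = 0 (operand ≠ 0)
(w ∧ not (y ∧ not z)) = min(0.8, 0) = 0
(((x → not y) ∨ z) → (w ∧ not (y ∧ not z))): 0 ≤ 0, so result = 1
(x → (((x → not y) ∨ z) → (w ∧ not (y ∧ not z)))): 0.3 ≤ 1, so result = 1
((((z ∧ y) → (z ∨ y)) → not w) → (x → (((x → not y) ∨ z) → (w ∧ not (y ∧ not z))))): 0 ≤ 1, so result = 1
(z → ((((z ∧ y) → (z ∨ y)) → not w) → (x → (((x → not y) ∨ z) → (w ∧ not (y ∧ not z)))))): 0 ≤ 1, so result = 1

1.00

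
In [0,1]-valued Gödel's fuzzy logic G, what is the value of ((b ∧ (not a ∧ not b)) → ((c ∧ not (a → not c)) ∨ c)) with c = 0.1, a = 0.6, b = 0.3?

1.00

not a: Gödel ¬ of 0.6 = 0 (operand ≠ 0)
not b: Gödel ¬ of 0.3 = 0 (operand ≠ 0)
(not a ∧ not b) = min(0, 0) = 0
(b ∧ (not a ∧ not b)) = min(0.3, 0) = 0
not c: Gödel ¬ of 0.1 = 0 (operand ≠ 0)
(a → not c): 0.6 > 0, so result = 0
not (a → not c): Gödel ¬ of 0 = 1 (operand is 0)
(c ∧ not (a → not c)) = min(0.1, 1) = 0.1
((c ∧ not (a → not c)) ∨ c) = max(0.1, 0.1) = 0.1
((b ∧ (not a ∧ not b)) → ((c ∧ not (a → not c)) ∨ c)): 0 ≤ 0.1, so result = 1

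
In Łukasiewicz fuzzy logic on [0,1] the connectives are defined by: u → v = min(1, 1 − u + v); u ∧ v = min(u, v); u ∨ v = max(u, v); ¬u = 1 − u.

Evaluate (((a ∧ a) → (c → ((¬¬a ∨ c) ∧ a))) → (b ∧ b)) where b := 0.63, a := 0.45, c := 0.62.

(a ∧ a) = min(0.45, 0.45) = 0.45
¬a: Łukasiewicz ¬ gives 1 − 0.45 = 0.55
¬¬a: Łukasiewicz ¬ gives 1 − 0.55 = 0.45
(¬¬a ∨ c) = max(0.45, 0.62) = 0.62
((¬¬a ∨ c) ∧ a) = min(0.62, 0.45) = 0.45
(c → ((¬¬a ∨ c) ∧ a)): min(1, 1 − 0.62 + 0.45) = 0.83
((a ∧ a) → (c → ((¬¬a ∨ c) ∧ a))): min(1, 1 − 0.45 + 0.83) = 1
(b ∧ b) = min(0.63, 0.63) = 0.63
(((a ∧ a) → (c → ((¬¬a ∨ c) ∧ a))) → (b ∧ b)): min(1, 1 − 1 + 0.63) = 0.63

0.63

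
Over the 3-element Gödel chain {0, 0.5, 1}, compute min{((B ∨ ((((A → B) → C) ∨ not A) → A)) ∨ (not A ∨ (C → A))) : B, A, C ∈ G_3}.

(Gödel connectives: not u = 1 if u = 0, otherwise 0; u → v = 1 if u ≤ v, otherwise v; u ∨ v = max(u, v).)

0.50

The minimum is attained at B = 0, A = 0.5, C = 1:
  (A → B): 0.5 > 0, so result = 0
  ((A → B) → C): 0 ≤ 1, so result = 1
  not A: Gödel ¬ of 0.5 = 0 (operand ≠ 0)
  (((A → B) → C) ∨ not A) = max(1, 0) = 1
  ((((A → B) → C) ∨ not A) → A): 1 > 0.5, so result = 0.5
  (B ∨ ((((A → B) → C) ∨ not A) → A)) = max(0, 0.5) = 0.5
  not A: Gödel ¬ of 0.5 = 0 (operand ≠ 0)
  (C → A): 1 > 0.5, so result = 0.5
  (not A ∨ (C → A)) = max(0, 0.5) = 0.5
  ((B ∨ ((((A → B) → C) ∨ not A) → A)) ∨ (not A ∨ (C → A))) = max(0.5, 0.5) = 0.5
Checking all 27 assignments confirms none give a value below 0.50.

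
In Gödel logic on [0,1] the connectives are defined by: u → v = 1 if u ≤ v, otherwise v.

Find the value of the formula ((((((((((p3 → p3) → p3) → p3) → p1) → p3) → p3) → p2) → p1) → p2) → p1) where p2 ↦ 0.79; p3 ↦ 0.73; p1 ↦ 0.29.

(p3 → p3): 0.73 ≤ 0.73, so result = 1
((p3 → p3) → p3): 1 > 0.73, so result = 0.73
(((p3 → p3) → p3) → p3): 0.73 ≤ 0.73, so result = 1
((((p3 → p3) → p3) → p3) → p1): 1 > 0.29, so result = 0.29
(((((p3 → p3) → p3) → p3) → p1) → p3): 0.29 ≤ 0.73, so result = 1
((((((p3 → p3) → p3) → p3) → p1) → p3) → p3): 1 > 0.73, so result = 0.73
(((((((p3 → p3) → p3) → p3) → p1) → p3) → p3) → p2): 0.73 ≤ 0.79, so result = 1
((((((((p3 → p3) → p3) → p3) → p1) → p3) → p3) → p2) → p1): 1 > 0.29, so result = 0.29
(((((((((p3 → p3) → p3) → p3) → p1) → p3) → p3) → p2) → p1) → p2): 0.29 ≤ 0.79, so result = 1
((((((((((p3 → p3) → p3) → p3) → p1) → p3) → p3) → p2) → p1) → p2) → p1): 1 > 0.29, so result = 0.29

0.29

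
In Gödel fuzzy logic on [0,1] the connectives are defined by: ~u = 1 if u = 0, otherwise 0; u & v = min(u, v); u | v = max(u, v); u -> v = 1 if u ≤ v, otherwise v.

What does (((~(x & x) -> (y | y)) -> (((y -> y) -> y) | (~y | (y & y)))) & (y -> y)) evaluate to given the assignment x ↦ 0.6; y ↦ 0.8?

(x & x) = min(0.6, 0.6) = 0.6
~(x & x): Gödel ¬ of 0.6 = 0 (operand ≠ 0)
(y | y) = max(0.8, 0.8) = 0.8
(~(x & x) -> (y | y)): 0 ≤ 0.8, so result = 1
(y -> y): 0.8 ≤ 0.8, so result = 1
((y -> y) -> y): 1 > 0.8, so result = 0.8
~y: Gödel ¬ of 0.8 = 0 (operand ≠ 0)
(y & y) = min(0.8, 0.8) = 0.8
(~y | (y & y)) = max(0, 0.8) = 0.8
(((y -> y) -> y) | (~y | (y & y))) = max(0.8, 0.8) = 0.8
((~(x & x) -> (y | y)) -> (((y -> y) -> y) | (~y | (y & y)))): 1 > 0.8, so result = 0.8
(y -> y): 0.8 ≤ 0.8, so result = 1
(((~(x & x) -> (y | y)) -> (((y -> y) -> y) | (~y | (y & y)))) & (y -> y)) = min(0.8, 1) = 0.8

0.80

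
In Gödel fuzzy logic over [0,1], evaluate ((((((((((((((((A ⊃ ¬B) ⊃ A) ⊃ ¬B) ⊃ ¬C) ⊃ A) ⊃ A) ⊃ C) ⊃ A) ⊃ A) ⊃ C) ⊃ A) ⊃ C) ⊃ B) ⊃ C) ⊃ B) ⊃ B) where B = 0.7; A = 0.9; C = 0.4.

0.70

¬B: Gödel ¬ of 0.7 = 0 (operand ≠ 0)
(A ⊃ ¬B): 0.9 > 0, so result = 0
((A ⊃ ¬B) ⊃ A): 0 ≤ 0.9, so result = 1
¬B: Gödel ¬ of 0.7 = 0 (operand ≠ 0)
(((A ⊃ ¬B) ⊃ A) ⊃ ¬B): 1 > 0, so result = 0
¬C: Gödel ¬ of 0.4 = 0 (operand ≠ 0)
((((A ⊃ ¬B) ⊃ A) ⊃ ¬B) ⊃ ¬C): 0 ≤ 0, so result = 1
(((((A ⊃ ¬B) ⊃ A) ⊃ ¬B) ⊃ ¬C) ⊃ A): 1 > 0.9, so result = 0.9
((((((A ⊃ ¬B) ⊃ A) ⊃ ¬B) ⊃ ¬C) ⊃ A) ⊃ A): 0.9 ≤ 0.9, so result = 1
(((((((A ⊃ ¬B) ⊃ A) ⊃ ¬B) ⊃ ¬C) ⊃ A) ⊃ A) ⊃ C): 1 > 0.4, so result = 0.4
((((((((A ⊃ ¬B) ⊃ A) ⊃ ¬B) ⊃ ¬C) ⊃ A) ⊃ A) ⊃ C) ⊃ A): 0.4 ≤ 0.9, so result = 1
(((((((((A ⊃ ¬B) ⊃ A) ⊃ ¬B) ⊃ ¬C) ⊃ A) ⊃ A) ⊃ C) ⊃ A) ⊃ A): 1 > 0.9, so result = 0.9
((((((((((A ⊃ ¬B) ⊃ A) ⊃ ¬B) ⊃ ¬C) ⊃ A) ⊃ A) ⊃ C) ⊃ A) ⊃ A) ⊃ C): 0.9 > 0.4, so result = 0.4
(((((((((((A ⊃ ¬B) ⊃ A) ⊃ ¬B) ⊃ ¬C) ⊃ A) ⊃ A) ⊃ C) ⊃ A) ⊃ A) ⊃ C) ⊃ A): 0.4 ≤ 0.9, so result = 1
((((((((((((A ⊃ ¬B) ⊃ A) ⊃ ¬B) ⊃ ¬C) ⊃ A) ⊃ A) ⊃ C) ⊃ A) ⊃ A) ⊃ C) ⊃ A) ⊃ C): 1 > 0.4, so result = 0.4
(((((((((((((A ⊃ ¬B) ⊃ A) ⊃ ¬B) ⊃ ¬C) ⊃ A) ⊃ A) ⊃ C) ⊃ A) ⊃ A) ⊃ C) ⊃ A) ⊃ C) ⊃ B): 0.4 ≤ 0.7, so result = 1
((((((((((((((A ⊃ ¬B) ⊃ A) ⊃ ¬B) ⊃ ¬C) ⊃ A) ⊃ A) ⊃ C) ⊃ A) ⊃ A) ⊃ C) ⊃ A) ⊃ C) ⊃ B) ⊃ C): 1 > 0.4, so result = 0.4
(((((((((((((((A ⊃ ¬B) ⊃ A) ⊃ ¬B) ⊃ ¬C) ⊃ A) ⊃ A) ⊃ C) ⊃ A) ⊃ A) ⊃ C) ⊃ A) ⊃ C) ⊃ B) ⊃ C) ⊃ B): 0.4 ≤ 0.7, so result = 1
((((((((((((((((A ⊃ ¬B) ⊃ A) ⊃ ¬B) ⊃ ¬C) ⊃ A) ⊃ A) ⊃ C) ⊃ A) ⊃ A) ⊃ C) ⊃ A) ⊃ C) ⊃ B) ⊃ C) ⊃ B) ⊃ B): 1 > 0.7, so result = 0.7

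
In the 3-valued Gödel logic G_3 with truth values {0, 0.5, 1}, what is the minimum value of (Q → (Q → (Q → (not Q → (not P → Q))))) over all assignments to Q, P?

1.00

Every assignment gives 1. For instance at Q = 0, P = 0:
  not Q: Gödel ¬ of 0 = 1 (operand is 0)
  not P: Gödel ¬ of 0 = 1 (operand is 0)
  (not P → Q): 1 > 0, so result = 0
  (not Q → (not P → Q)): 1 > 0, so result = 0
  (Q → (not Q → (not P → Q))): 0 ≤ 0, so result = 1
  (Q → (Q → (not Q → (not P → Q)))): 0 ≤ 1, so result = 1
  (Q → (Q → (Q → (not Q → (not P → Q))))): 0 ≤ 1, so result = 1
All 9 assignments give value 1 — the formula is a G_3-tautology.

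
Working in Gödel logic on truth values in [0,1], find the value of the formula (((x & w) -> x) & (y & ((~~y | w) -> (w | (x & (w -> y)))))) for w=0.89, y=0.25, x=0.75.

0.25

(x & w) = min(0.75, 0.89) = 0.75
((x & w) -> x): 0.75 ≤ 0.75, so result = 1
~y: Gödel ¬ of 0.25 = 0 (operand ≠ 0)
~~y: Gödel ¬ of 0 = 1 (operand is 0)
(~~y | w) = max(1, 0.89) = 1
(w -> y): 0.89 > 0.25, so result = 0.25
(x & (w -> y)) = min(0.75, 0.25) = 0.25
(w | (x & (w -> y))) = max(0.89, 0.25) = 0.89
((~~y | w) -> (w | (x & (w -> y)))): 1 > 0.89, so result = 0.89
(y & ((~~y | w) -> (w | (x & (w -> y))))) = min(0.25, 0.89) = 0.25
(((x & w) -> x) & (y & ((~~y | w) -> (w | (x & (w -> y)))))) = min(1, 0.25) = 0.25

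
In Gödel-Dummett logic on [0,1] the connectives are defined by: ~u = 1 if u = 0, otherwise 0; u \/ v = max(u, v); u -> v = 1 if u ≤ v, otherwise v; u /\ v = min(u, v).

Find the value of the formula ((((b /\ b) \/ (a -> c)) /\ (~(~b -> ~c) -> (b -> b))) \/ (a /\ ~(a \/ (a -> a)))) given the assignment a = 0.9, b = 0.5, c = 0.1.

0.50

(b /\ b) = min(0.5, 0.5) = 0.5
(a -> c): 0.9 > 0.1, so result = 0.1
((b /\ b) \/ (a -> c)) = max(0.5, 0.1) = 0.5
~b: Gödel ¬ of 0.5 = 0 (operand ≠ 0)
~c: Gödel ¬ of 0.1 = 0 (operand ≠ 0)
(~b -> ~c): 0 ≤ 0, so result = 1
~(~b -> ~c): Gödel ¬ of 1 = 0 (operand ≠ 0)
(b -> b): 0.5 ≤ 0.5, so result = 1
(~(~b -> ~c) -> (b -> b)): 0 ≤ 1, so result = 1
(((b /\ b) \/ (a -> c)) /\ (~(~b -> ~c) -> (b -> b))) = min(0.5, 1) = 0.5
(a -> a): 0.9 ≤ 0.9, so result = 1
(a \/ (a -> a)) = max(0.9, 1) = 1
~(a \/ (a -> a)): Gödel ¬ of 1 = 0 (operand ≠ 0)
(a /\ ~(a \/ (a -> a))) = min(0.9, 0) = 0
((((b /\ b) \/ (a -> c)) /\ (~(~b -> ~c) -> (b -> b))) \/ (a /\ ~(a \/ (a -> a)))) = max(0.5, 0) = 0.5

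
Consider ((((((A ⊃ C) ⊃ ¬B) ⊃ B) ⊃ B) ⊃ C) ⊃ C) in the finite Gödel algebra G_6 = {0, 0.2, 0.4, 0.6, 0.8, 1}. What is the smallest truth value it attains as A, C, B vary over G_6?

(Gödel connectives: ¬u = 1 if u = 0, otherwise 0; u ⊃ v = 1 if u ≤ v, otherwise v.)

0.20

The minimum is attained at A = 0, C = 0.2, B = 0.2:
  (A ⊃ C): 0 ≤ 0.2, so result = 1
  ¬B: Gödel ¬ of 0.2 = 0 (operand ≠ 0)
  ((A ⊃ C) ⊃ ¬B): 1 > 0, so result = 0
  (((A ⊃ C) ⊃ ¬B) ⊃ B): 0 ≤ 0.2, so result = 1
  ((((A ⊃ C) ⊃ ¬B) ⊃ B) ⊃ B): 1 > 0.2, so result = 0.2
  (((((A ⊃ C) ⊃ ¬B) ⊃ B) ⊃ B) ⊃ C): 0.2 ≤ 0.2, so result = 1
  ((((((A ⊃ C) ⊃ ¬B) ⊃ B) ⊃ B) ⊃ C) ⊃ C): 1 > 0.2, so result = 0.2
Checking all 216 assignments confirms none give a value below 0.20.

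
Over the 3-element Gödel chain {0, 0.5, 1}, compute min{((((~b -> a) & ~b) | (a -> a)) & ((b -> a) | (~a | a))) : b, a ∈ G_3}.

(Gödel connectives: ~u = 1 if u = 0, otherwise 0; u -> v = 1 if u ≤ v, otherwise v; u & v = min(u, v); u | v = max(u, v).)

The minimum is attained at b = 1, a = 0.5:
  ~b: Gödel ¬ of 1 = 0 (operand ≠ 0)
  (~b -> a): 0 ≤ 0.5, so result = 1
  ~b: Gödel ¬ of 1 = 0 (operand ≠ 0)
  ((~b -> a) & ~b) = min(1, 0) = 0
  (a -> a): 0.5 ≤ 0.5, so result = 1
  (((~b -> a) & ~b) | (a -> a)) = max(0, 1) = 1
  (b -> a): 1 > 0.5, so result = 0.5
  ~a: Gödel ¬ of 0.5 = 0 (operand ≠ 0)
  (~a | a) = max(0, 0.5) = 0.5
  ((b -> a) | (~a | a)) = max(0.5, 0.5) = 0.5
  ((((~b -> a) & ~b) | (a -> a)) & ((b -> a) | (~a | a))) = min(1, 0.5) = 0.5
Checking all 9 assignments confirms none give a value below 0.50.

0.50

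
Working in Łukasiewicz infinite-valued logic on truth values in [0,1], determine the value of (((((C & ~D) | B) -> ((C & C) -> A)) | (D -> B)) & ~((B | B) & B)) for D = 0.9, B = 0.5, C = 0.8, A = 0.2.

~D: Łukasiewicz ¬ gives 1 − 0.9 = 0.1
(C & ~D) = min(0.8, 0.1) = 0.1
((C & ~D) | B) = max(0.1, 0.5) = 0.5
(C & C) = min(0.8, 0.8) = 0.8
((C & C) -> A): min(1, 1 − 0.8 + 0.2) = 0.4
(((C & ~D) | B) -> ((C & C) -> A)): min(1, 1 − 0.5 + 0.4) = 0.9
(D -> B): min(1, 1 − 0.9 + 0.5) = 0.6
((((C & ~D) | B) -> ((C & C) -> A)) | (D -> B)) = max(0.9, 0.6) = 0.9
(B | B) = max(0.5, 0.5) = 0.5
((B | B) & B) = min(0.5, 0.5) = 0.5
~((B | B) & B): Łukasiewicz ¬ gives 1 − 0.5 = 0.5
(((((C & ~D) | B) -> ((C & C) -> A)) | (D -> B)) & ~((B | B) & B)) = min(0.9, 0.5) = 0.5

0.50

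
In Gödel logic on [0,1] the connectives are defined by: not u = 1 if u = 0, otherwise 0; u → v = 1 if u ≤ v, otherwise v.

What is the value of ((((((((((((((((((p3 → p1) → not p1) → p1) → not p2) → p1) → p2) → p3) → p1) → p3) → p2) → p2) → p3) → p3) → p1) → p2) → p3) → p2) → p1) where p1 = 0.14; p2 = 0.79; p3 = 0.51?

(p3 → p1): 0.51 > 0.14, so result = 0.14
not p1: Gödel ¬ of 0.14 = 0 (operand ≠ 0)
((p3 → p1) → not p1): 0.14 > 0, so result = 0
(((p3 → p1) → not p1) → p1): 0 ≤ 0.14, so result = 1
not p2: Gödel ¬ of 0.79 = 0 (operand ≠ 0)
((((p3 → p1) → not p1) → p1) → not p2): 1 > 0, so result = 0
(((((p3 → p1) → not p1) → p1) → not p2) → p1): 0 ≤ 0.14, so result = 1
((((((p3 → p1) → not p1) → p1) → not p2) → p1) → p2): 1 > 0.79, so result = 0.79
(((((((p3 → p1) → not p1) → p1) → not p2) → p1) → p2) → p3): 0.79 > 0.51, so result = 0.51
((((((((p3 → p1) → not p1) → p1) → not p2) → p1) → p2) → p3) → p1): 0.51 > 0.14, so result = 0.14
(((((((((p3 → p1) → not p1) → p1) → not p2) → p1) → p2) → p3) → p1) → p3): 0.14 ≤ 0.51, so result = 1
((((((((((p3 → p1) → not p1) → p1) → not p2) → p1) → p2) → p3) → p1) → p3) → p2): 1 > 0.79, so result = 0.79
(((((((((((p3 → p1) → not p1) → p1) → not p2) → p1) → p2) → p3) → p1) → p3) → p2) → p2): 0.79 ≤ 0.79, so result = 1
((((((((((((p3 → p1) → not p1) → p1) → not p2) → p1) → p2) → p3) → p1) → p3) → p2) → p2) → p3): 1 > 0.51, so result = 0.51
(((((((((((((p3 → p1) → not p1) → p1) → not p2) → p1) → p2) → p3) → p1) → p3) → p2) → p2) → p3) → p3): 0.51 ≤ 0.51, so result = 1
((((((((((((((p3 → p1) → not p1) → p1) → not p2) → p1) → p2) → p3) → p1) → p3) → p2) → p2) → p3) → p3) → p1): 1 > 0.14, so result = 0.14
(((((((((((((((p3 → p1) → not p1) → p1) → not p2) → p1) → p2) → p3) → p1) → p3) → p2) → p2) → p3) → p3) → p1) → p2): 0.14 ≤ 0.79, so result = 1
((((((((((((((((p3 → p1) → not p1) → p1) → not p2) → p1) → p2) → p3) → p1) → p3) → p2) → p2) → p3) → p3) → p1) → p2) → p3): 1 > 0.51, so result = 0.51
(((((((((((((((((p3 → p1) → not p1) → p1) → not p2) → p1) → p2) → p3) → p1) → p3) → p2) → p2) → p3) → p3) → p1) → p2) → p3) → p2): 0.51 ≤ 0.79, so result = 1
((((((((((((((((((p3 → p1) → not p1) → p1) → not p2) → p1) → p2) → p3) → p1) → p3) → p2) → p2) → p3) → p3) → p1) → p2) → p3) → p2) → p1): 1 > 0.14, so result = 0.14

0.14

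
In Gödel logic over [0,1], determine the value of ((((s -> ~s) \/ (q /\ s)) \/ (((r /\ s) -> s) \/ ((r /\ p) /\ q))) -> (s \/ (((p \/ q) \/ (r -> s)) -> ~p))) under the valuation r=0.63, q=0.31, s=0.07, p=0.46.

~s: Gödel ¬ of 0.07 = 0 (operand ≠ 0)
(s -> ~s): 0.07 > 0, so result = 0
(q /\ s) = min(0.31, 0.07) = 0.07
((s -> ~s) \/ (q /\ s)) = max(0, 0.07) = 0.07
(r /\ s) = min(0.63, 0.07) = 0.07
((r /\ s) -> s): 0.07 ≤ 0.07, so result = 1
(r /\ p) = min(0.63, 0.46) = 0.46
((r /\ p) /\ q) = min(0.46, 0.31) = 0.31
(((r /\ s) -> s) \/ ((r /\ p) /\ q)) = max(1, 0.31) = 1
(((s -> ~s) \/ (q /\ s)) \/ (((r /\ s) -> s) \/ ((r /\ p) /\ q))) = max(0.07, 1) = 1
(p \/ q) = max(0.46, 0.31) = 0.46
(r -> s): 0.63 > 0.07, so result = 0.07
((p \/ q) \/ (r -> s)) = max(0.46, 0.07) = 0.46
~p: Gödel ¬ of 0.46 = 0 (operand ≠ 0)
(((p \/ q) \/ (r -> s)) -> ~p): 0.46 > 0, so result = 0
(s \/ (((p \/ q) \/ (r -> s)) -> ~p)) = max(0.07, 0) = 0.07
((((s -> ~s) \/ (q /\ s)) \/ (((r /\ s) -> s) \/ ((r /\ p) /\ q))) -> (s \/ (((p \/ q) \/ (r -> s)) -> ~p))): 1 > 0.07, so result = 0.07

0.07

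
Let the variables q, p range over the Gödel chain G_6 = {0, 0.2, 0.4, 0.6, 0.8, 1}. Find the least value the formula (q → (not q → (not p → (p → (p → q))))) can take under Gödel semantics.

1.00

Every assignment gives 1. For instance at q = 0, p = 0:
  not q: Gödel ¬ of 0 = 1 (operand is 0)
  not p: Gödel ¬ of 0 = 1 (operand is 0)
  (p → q): 0 ≤ 0, so result = 1
  (p → (p → q)): 0 ≤ 1, so result = 1
  (not p → (p → (p → q))): 1 ≤ 1, so result = 1
  (not q → (not p → (p → (p → q)))): 1 ≤ 1, so result = 1
  (q → (not q → (not p → (p → (p → q))))): 0 ≤ 1, so result = 1
All 36 assignments give value 1 — the formula is a G_6-tautology.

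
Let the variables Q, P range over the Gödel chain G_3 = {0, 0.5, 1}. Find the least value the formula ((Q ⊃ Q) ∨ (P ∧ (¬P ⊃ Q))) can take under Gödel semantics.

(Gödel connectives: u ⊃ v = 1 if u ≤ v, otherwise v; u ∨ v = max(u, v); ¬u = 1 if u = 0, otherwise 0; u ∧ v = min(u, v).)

1.00

Every assignment gives 1. For instance at Q = 0, P = 0:
  (Q ⊃ Q): 0 ≤ 0, so result = 1
  ¬P: Gödel ¬ of 0 = 1 (operand is 0)
  (¬P ⊃ Q): 1 > 0, so result = 0
  (P ∧ (¬P ⊃ Q)) = min(0, 0) = 0
  ((Q ⊃ Q) ∨ (P ∧ (¬P ⊃ Q))) = max(1, 0) = 1
All 9 assignments give value 1 — the formula is a G_3-tautology.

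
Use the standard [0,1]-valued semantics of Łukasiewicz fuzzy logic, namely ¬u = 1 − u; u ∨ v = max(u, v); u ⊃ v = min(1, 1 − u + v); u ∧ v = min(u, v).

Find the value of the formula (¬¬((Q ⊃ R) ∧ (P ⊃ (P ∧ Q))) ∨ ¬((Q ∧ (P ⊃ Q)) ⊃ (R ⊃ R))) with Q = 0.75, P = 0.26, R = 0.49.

0.74

(Q ⊃ R): min(1, 1 − 0.75 + 0.49) = 0.74
(P ∧ Q) = min(0.26, 0.75) = 0.26
(P ⊃ (P ∧ Q)): min(1, 1 − 0.26 + 0.26) = 1
((Q ⊃ R) ∧ (P ⊃ (P ∧ Q))) = min(0.74, 1) = 0.74
¬((Q ⊃ R) ∧ (P ⊃ (P ∧ Q))): Łukasiewicz ¬ gives 1 − 0.74 = 0.26
¬¬((Q ⊃ R) ∧ (P ⊃ (P ∧ Q))): Łukasiewicz ¬ gives 1 − 0.26 = 0.74
(P ⊃ Q): min(1, 1 − 0.26 + 0.75) = 1
(Q ∧ (P ⊃ Q)) = min(0.75, 1) = 0.75
(R ⊃ R): min(1, 1 − 0.49 + 0.49) = 1
((Q ∧ (P ⊃ Q)) ⊃ (R ⊃ R)): min(1, 1 − 0.75 + 1) = 1
¬((Q ∧ (P ⊃ Q)) ⊃ (R ⊃ R)): Łukasiewicz ¬ gives 1 − 1 = 0
(¬¬((Q ⊃ R) ∧ (P ⊃ (P ∧ Q))) ∨ ¬((Q ∧ (P ⊃ Q)) ⊃ (R ⊃ R))) = max(0.74, 0) = 0.74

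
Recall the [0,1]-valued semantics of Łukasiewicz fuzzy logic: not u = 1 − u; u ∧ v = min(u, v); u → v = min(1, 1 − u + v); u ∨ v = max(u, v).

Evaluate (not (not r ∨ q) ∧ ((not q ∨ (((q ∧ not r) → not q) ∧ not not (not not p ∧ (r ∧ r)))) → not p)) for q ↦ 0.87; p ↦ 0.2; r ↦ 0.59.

0.13

not r: Łukasiewicz ¬ gives 1 − 0.59 = 0.41
(not r ∨ q) = max(0.41, 0.87) = 0.87
not (not r ∨ q): Łukasiewicz ¬ gives 1 − 0.87 = 0.13
not q: Łukasiewicz ¬ gives 1 − 0.87 = 0.13
not r: Łukasiewicz ¬ gives 1 − 0.59 = 0.41
(q ∧ not r) = min(0.87, 0.41) = 0.41
not q: Łukasiewicz ¬ gives 1 − 0.87 = 0.13
((q ∧ not r) → not q): min(1, 1 − 0.41 + 0.13) = 0.72
not p: Łukasiewicz ¬ gives 1 − 0.2 = 0.8
not not p: Łukasiewicz ¬ gives 1 − 0.8 = 0.2
(r ∧ r) = min(0.59, 0.59) = 0.59
(not not p ∧ (r ∧ r)) = min(0.2, 0.59) = 0.2
not (not not p ∧ (r ∧ r)): Łukasiewicz ¬ gives 1 − 0.2 = 0.8
not not (not not p ∧ (r ∧ r)): Łukasiewicz ¬ gives 1 − 0.8 = 0.2
(((q ∧ not r) → not q) ∧ not not (not not p ∧ (r ∧ r))) = min(0.72, 0.2) = 0.2
(not q ∨ (((q ∧ not r) → not q) ∧ not not (not not p ∧ (r ∧ r)))) = max(0.13, 0.2) = 0.2
not p: Łukasiewicz ¬ gives 1 − 0.2 = 0.8
((not q ∨ (((q ∧ not r) → not q) ∧ not not (not not p ∧ (r ∧ r)))) → not p): min(1, 1 − 0.2 + 0.8) = 1
(not (not r ∨ q) ∧ ((not q ∨ (((q ∧ not r) → not q) ∧ not not (not not p ∧ (r ∧ r)))) → not p)) = min(0.13, 1) = 0.13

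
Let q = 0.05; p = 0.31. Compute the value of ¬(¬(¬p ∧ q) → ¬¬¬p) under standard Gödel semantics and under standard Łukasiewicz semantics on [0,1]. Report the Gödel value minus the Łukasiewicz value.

Gödel evaluation:
  ¬p: Gödel ¬ of 0.31 = 0 (operand ≠ 0)
  (¬p ∧ q) = min(0, 0.05) = 0
  ¬(¬p ∧ q): Gödel ¬ of 0 = 1 (operand is 0)
  ¬p: Gödel ¬ of 0.31 = 0 (operand ≠ 0)
  ¬¬p: Gödel ¬ of 0 = 1 (operand is 0)
  ¬¬¬p: Gödel ¬ of 1 = 0 (operand ≠ 0)
  (¬(¬p ∧ q) → ¬¬¬p): 1 > 0, so result = 0
  ¬(¬(¬p ∧ q) → ¬¬¬p): Gödel ¬ of 0 = 1 (operand is 0)
  Gödel value = 1
Łukasiewicz evaluation:
  ¬p: Łukasiewicz ¬ gives 1 − 0.31 = 0.69
  (¬p ∧ q) = min(0.69, 0.05) = 0.05
  ¬(¬p ∧ q): Łukasiewicz ¬ gives 1 − 0.05 = 0.95
  ¬p: Łukasiewicz ¬ gives 1 − 0.31 = 0.69
  ¬¬p: Łukasiewicz ¬ gives 1 − 0.69 = 0.31
  ¬¬¬p: Łukasiewicz ¬ gives 1 − 0.31 = 0.69
  (¬(¬p ∧ q) → ¬¬¬p): min(1, 1 − 0.95 + 0.69) = 0.74
  ¬(¬(¬p ∧ q) → ¬¬¬p): Łukasiewicz ¬ gives 1 − 0.74 = 0.26
  Łukasiewicz value = 0.26
Difference: 1 − 0.26 = 0.74

0.74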